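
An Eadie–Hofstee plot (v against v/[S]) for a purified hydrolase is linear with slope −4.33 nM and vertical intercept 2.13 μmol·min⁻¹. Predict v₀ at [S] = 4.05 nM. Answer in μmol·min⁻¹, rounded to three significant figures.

1.03 μmol·min⁻¹

In the Eadie–Hofstee form v = Vmax − Km·(v/[S]), the slope is −Km and the intercept is Vmax, so Km = 4.33 nM and Vmax = 2.13 μmol·min⁻¹.
v = 2.13 × 4.05/(4.33 + 4.05) = 1.03 μmol·min⁻¹.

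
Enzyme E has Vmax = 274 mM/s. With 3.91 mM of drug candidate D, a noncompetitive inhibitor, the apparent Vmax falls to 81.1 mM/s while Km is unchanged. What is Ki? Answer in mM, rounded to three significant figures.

Noncompetitive: Vmax,app = Vmax/α with α = 1 + [I]/Ki.
α = Vmax/Vmax,app = 274/81.1 = 3.379.
Ki = [I]/(α − 1) = 3.91/2.379 = 1.64 mM.

1.64 mM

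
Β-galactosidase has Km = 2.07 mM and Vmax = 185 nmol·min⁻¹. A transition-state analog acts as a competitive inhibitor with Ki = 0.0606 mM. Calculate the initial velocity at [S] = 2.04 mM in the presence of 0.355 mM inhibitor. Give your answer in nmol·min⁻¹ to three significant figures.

With α = 1 + [I]/Ki = 1 + 0.355/0.0606 = 6.858, the competitive rate law is v = Vmax[S] / (αKm + [S]).
v = 185×2.04 / (6.858×2.07 + 2.04) = 377.4/16.24 = 23.2 nmol·min⁻¹.

23.2 nmol·min⁻¹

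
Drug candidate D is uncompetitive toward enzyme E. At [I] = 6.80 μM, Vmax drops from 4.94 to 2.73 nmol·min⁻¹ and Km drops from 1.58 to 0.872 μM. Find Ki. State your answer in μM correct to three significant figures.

Uncompetitive: Vmax,app = Vmax/α (and Km,app = Km/α) with α = 1 + [I]/Ki.
α = Vmax/Vmax,app = 4.94/2.73 = 1.810.
Ki = [I]/(α − 1) = 6.80/0.8095 = 8.40 μM.

8.40 μM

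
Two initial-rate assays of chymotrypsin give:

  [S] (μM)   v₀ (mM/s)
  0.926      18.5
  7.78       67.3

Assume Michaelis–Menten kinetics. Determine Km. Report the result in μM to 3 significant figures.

4.31 μM

From v = Vmax[S]/(Km+[S]), each point gives Vmax = v(Km+[S])/[S].
Equating: 18.5(Km+0.926)/0.926 = 67.3(Km+7.78)/7.78.
19.98·Km + 18.5 = 8.650·Km + 67.3, so (19.98 − 8.650)·Km = 67.3 − 18.5.
Km = 48.80/11.33 = 4.31 μM; then Vmax = 18.5(4.31+0.926)/0.926 = 105 mM/s.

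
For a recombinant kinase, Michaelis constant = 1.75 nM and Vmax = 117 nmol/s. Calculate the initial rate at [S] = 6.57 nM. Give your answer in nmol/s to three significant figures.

[S]/(Km+[S]) = 6.57/8.320 = 0.7897, the fractional saturation.
v = 0.7897 × Vmax = 0.7897 × 117 = 92.4 nmol/s.

92.4 nmol/s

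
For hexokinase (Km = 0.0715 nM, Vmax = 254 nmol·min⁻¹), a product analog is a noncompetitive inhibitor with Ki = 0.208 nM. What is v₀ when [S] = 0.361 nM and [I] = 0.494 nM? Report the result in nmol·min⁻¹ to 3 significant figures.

62.8 nmol·min⁻¹

With α = 1 + [I]/Ki = 1 + 0.494/0.208 = 3.375, the noncompetitive rate law is v = (Vmax/α)·[S] / (Km + [S]).
v = (254/3.375)×0.361 / (0.0715 + 0.361) = 27.17/0.4325 = 62.8 nmol·min⁻¹.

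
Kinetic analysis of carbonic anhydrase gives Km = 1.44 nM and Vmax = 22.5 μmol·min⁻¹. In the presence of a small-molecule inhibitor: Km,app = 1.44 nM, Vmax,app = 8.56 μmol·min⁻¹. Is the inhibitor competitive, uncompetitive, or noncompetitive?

noncompetitive

Vmax decreases (22.5 → 8.56 μmol·min⁻¹) while Km is unchanged — pure noncompetitive inhibition.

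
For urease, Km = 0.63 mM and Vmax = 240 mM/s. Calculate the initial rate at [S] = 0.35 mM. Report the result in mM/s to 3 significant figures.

v = Vmax·[S]/(Km + [S]) = 240 × 0.35 / (0.63 + 0.35)
  = 84.00 / 0.9800 = 85.7 mM/s.

85.7 mM/s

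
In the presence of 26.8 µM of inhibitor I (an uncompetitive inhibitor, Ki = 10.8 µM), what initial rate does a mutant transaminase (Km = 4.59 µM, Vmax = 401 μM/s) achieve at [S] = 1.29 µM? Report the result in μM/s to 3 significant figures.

α = 1 + [I]/Ki = 1 + 26.8/10.8 = 3.481.
For an uncompetitive inhibitor, both parameters are divided by α, giving Vmax/α and Km/α: Km,app = 1.32 µM, Vmax,app = 115 μM/s.
v = Vmax,app·[S]/(Km,app + [S]) = 115 × 1.29/(1.32 + 1.29) = 57.0 μM/s.

57.0 μM/s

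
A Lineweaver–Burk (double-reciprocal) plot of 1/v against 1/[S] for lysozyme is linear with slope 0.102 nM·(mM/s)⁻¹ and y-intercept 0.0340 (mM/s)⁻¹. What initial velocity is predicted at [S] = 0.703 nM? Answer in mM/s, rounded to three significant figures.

The y-intercept is 1/Vmax, so Vmax = 1/0.0340 = 29.4 mM/s.
The slope is Km/Vmax, so Km = 0.102 × 29.4 = 3.00 nM.
Then v = 29.4 × 0.703/(3.00 + 0.703) = 5.58 mM/s.

5.58 mM/s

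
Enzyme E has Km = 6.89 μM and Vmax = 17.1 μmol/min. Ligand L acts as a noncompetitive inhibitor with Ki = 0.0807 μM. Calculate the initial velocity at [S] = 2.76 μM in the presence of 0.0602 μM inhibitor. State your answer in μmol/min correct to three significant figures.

2.80 μmol/min

With α = 1 + [I]/Ki = 1 + 0.0602/0.0807 = 1.746, the noncompetitive rate law is v = (Vmax/α)·[S] / (Km + [S]).
v = (17.1/1.746)×2.76 / (6.89 + 2.76) = 27.03/9.650 = 2.80 μmol/min.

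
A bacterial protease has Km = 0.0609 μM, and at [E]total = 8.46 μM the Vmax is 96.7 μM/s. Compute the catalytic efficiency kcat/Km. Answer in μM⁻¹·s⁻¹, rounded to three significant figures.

kcat = Vmax/[E]total = 96.7/8.46 = 11.4 s⁻¹.
kcat/Km = 11.4/0.0609 = 188 μM⁻¹·s⁻¹.

188 μM⁻¹·s⁻¹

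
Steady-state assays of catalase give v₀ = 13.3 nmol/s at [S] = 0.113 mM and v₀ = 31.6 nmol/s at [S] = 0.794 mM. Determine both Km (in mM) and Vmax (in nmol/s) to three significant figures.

From v = Vmax[S]/(Km+[S]), each point gives Vmax = v(Km+[S])/[S].
Equating: 13.3(Km+0.113)/0.113 = 31.6(Km+0.794)/0.794.
117.7·Km + 13.3 = 39.80·Km + 31.6, so (117.7 − 39.80)·Km = 31.6 − 13.3.
Km = 18.30/77.90 = 0.235 mM; then Vmax = 13.3(0.235+0.113)/0.113 = 40.9 nmol/s.

Km = 0.235 mM; Vmax = 40.9 nmol/s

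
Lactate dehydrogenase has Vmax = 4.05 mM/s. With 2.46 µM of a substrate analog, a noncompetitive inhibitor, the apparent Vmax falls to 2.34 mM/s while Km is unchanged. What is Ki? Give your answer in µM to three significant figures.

3.37 µM

Noncompetitive: Vmax,app = Vmax/α with α = 1 + [I]/Ki.
α = Vmax/Vmax,app = 4.05/2.34 = 1.731.
Ki = [I]/(α − 1) = 2.46/0.7308 = 3.37 µM.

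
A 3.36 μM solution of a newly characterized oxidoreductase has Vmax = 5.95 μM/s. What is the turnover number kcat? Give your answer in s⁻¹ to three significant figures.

kcat = Vmax/[E]total = 5.95 μM/s / 3.36 μM = 1.77 s⁻¹.

1.77 s⁻¹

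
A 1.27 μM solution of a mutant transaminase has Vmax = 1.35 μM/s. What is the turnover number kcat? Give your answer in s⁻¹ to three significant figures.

kcat = Vmax/[E]total = 1.35 μM/s / 1.27 μM = 1.06 s⁻¹.

1.06 s⁻¹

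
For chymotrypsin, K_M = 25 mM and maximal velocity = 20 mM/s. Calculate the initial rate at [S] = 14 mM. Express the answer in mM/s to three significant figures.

7.18 mM/s

[S]/(Km+[S]) = 14/39.00 = 0.3590, the fractional saturation.
v = 0.3590 × Vmax = 0.3590 × 20 = 7.18 mM/s.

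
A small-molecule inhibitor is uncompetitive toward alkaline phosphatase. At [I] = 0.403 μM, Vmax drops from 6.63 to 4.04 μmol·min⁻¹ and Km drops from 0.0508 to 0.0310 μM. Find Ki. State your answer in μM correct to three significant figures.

0.629 μM

Uncompetitive: Vmax,app = Vmax/α (and Km,app = Km/α) with α = 1 + [I]/Ki.
α = Vmax/Vmax,app = 6.63/4.04 = 1.641.
Since α = 1 + [I]/Ki, [I]/Ki = 1.641 − 1 = 0.6411 and Ki = 0.403/0.6411 = 0.629 μM.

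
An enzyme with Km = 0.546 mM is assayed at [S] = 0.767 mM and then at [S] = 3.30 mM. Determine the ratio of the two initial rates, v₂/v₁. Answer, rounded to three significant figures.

The fractional saturations are [S]/(Km+[S]) = 0.767/1.313 = 0.5842 and 3.30/3.846 = 0.8580.
v₂/v₁ is just their ratio: 0.8580/0.5842 = 1.47.

1.47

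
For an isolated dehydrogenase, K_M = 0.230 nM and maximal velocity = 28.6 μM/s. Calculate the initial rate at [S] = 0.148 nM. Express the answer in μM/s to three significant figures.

11.2 μM/s

[S]/(Km+[S]) = 0.148/0.3780 = 0.3915, the fractional saturation.
v = 0.3915 × Vmax = 0.3915 × 28.6 = 11.2 μM/s.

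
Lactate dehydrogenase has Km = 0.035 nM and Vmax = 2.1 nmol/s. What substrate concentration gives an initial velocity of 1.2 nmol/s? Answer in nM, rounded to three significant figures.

The required fractional saturation is v/Vmax = 1.2/2.1 = 0.5714.
Then [S]/(Km+[S]) = 0.5714 ⇒ [S] = 0.035 × 0.5714/(1 − 0.5714) = 0.0467 nM.

0.0467 nM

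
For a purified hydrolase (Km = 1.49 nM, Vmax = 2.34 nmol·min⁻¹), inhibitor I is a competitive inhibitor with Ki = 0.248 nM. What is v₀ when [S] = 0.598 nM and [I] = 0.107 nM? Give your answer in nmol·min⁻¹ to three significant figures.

0.512 nmol·min⁻¹

With α = 1 + [I]/Ki = 1 + 0.107/0.248 = 1.431, the competitive rate law is v = Vmax[S] / (αKm + [S]).
v = 2.34×0.598 / (1.431×1.49 + 0.598) = 1.399/2.731 = 0.512 nmol·min⁻¹.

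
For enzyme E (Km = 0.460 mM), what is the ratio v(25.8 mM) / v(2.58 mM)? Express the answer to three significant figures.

Since Vmax cancels, v₂/v₁ = [S]₂(Km+[S]₁) / [S]₁(Km+[S]₂).
= 25.8×(0.460+2.58) / (2.58×(0.460+25.8)) = 78.43/67.75 = 1.16.

1.16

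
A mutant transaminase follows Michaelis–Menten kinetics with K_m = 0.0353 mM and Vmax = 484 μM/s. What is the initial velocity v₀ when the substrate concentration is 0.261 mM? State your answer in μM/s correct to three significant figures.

v = Vmax·[S]/(Km + [S]) = 484 × 0.261 / (0.0353 + 0.261)
  = 126.3 / 0.2963 = 426 μM/s.

426 μM/s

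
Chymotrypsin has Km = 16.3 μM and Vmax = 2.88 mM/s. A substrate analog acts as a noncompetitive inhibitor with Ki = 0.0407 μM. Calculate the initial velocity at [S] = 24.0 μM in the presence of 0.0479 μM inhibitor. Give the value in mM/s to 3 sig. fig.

α = 1 + [I]/Ki = 1 + 0.0479/0.0407 = 2.177.
For a noncompetitive inhibitor, Vmax is reduced to Vmax/α while Km is unchanged: Km,app = 16.3 μM, Vmax,app = 1.32 mM/s.
v = Vmax,app·[S]/(Km,app + [S]) = 1.32 × 24.0/(16.3 + 24.0) = 0.788 mM/s.

0.788 mM/s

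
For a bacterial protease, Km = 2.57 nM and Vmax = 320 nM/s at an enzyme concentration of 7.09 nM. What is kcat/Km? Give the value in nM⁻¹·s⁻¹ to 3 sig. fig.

kcat = Vmax/[E]total = 320/7.09 = 45.1 s⁻¹.
kcat/Km = 45.1/2.57 = 17.6 nM⁻¹·s⁻¹.

17.6 nM⁻¹·s⁻¹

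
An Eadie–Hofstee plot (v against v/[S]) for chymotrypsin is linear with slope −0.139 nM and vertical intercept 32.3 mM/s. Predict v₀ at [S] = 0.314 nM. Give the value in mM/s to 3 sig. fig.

In the Eadie–Hofstee form v = Vmax − Km·(v/[S]), the slope is −Km and the intercept is Vmax, so Km = 0.139 nM and Vmax = 32.3 mM/s.
v = 32.3 × 0.314/(0.139 + 0.314) = 22.4 mM/s.

22.4 mM/s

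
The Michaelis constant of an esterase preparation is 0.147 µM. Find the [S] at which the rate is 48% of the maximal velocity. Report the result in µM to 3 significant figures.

v/Vmax = [S]/(Km+[S]) = 0.48, so [S] = Km·0.48/(1 − 0.48) = 0.147 × 0.9231.
[S] = 0.136 µM.

0.136 µM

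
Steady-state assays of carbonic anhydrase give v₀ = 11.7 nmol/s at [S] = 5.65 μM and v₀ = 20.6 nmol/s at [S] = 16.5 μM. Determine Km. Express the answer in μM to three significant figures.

From v = Vmax[S]/(Km+[S]), each point gives Vmax = v(Km+[S])/[S].
Equating: 11.7(Km+5.65)/5.65 = 20.6(Km+16.5)/16.5.
2.071·Km + 11.7 = 1.248·Km + 20.6, so (2.071 − 1.248)·Km = 20.6 − 11.7.
Km = 8.900/0.8223 = 10.8 μM; then Vmax = 11.7(10.8+5.65)/5.65 = 34.1 nmol/s.

10.8 μM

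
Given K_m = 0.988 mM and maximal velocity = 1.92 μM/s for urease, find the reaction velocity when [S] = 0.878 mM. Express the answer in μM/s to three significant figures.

0.903 μM/s

v = Vmax·[S]/(Km + [S]) = 1.92 × 0.878 / (0.988 + 0.878)
  = 1.686 / 1.866 = 0.903 μM/s.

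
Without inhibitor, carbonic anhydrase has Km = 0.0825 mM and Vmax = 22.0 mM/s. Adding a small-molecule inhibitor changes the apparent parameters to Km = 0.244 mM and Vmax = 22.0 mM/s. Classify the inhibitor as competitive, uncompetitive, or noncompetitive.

competitive

Km increases (0.0825 → 0.244 mM) while Vmax is unchanged — the hallmark of competitive inhibition.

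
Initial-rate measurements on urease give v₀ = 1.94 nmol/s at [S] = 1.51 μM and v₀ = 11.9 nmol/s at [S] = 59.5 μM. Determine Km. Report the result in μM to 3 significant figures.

In reciprocal form, 1/v = (Km/Vmax)·(1/[S]) + 1/Vmax. The two points give (1/[S], 1/v) = (0.6623, 0.5155) and (0.01681, 0.08403).
Slope = (0.5155 − 0.08403)/(0.6623 − 0.01681) = 0.6684; intercept = 0.5155 − 0.6684×0.6623 = 0.07280.
Vmax = 1/intercept = 13.7 nmol/s; Km = slope × Vmax = 0.6684 × 13.7 = 9.18 μM.

9.18 μM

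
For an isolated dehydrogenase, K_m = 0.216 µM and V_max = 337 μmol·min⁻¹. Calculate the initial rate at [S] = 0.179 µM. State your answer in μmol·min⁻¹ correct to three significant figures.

153 μmol·min⁻¹

v = Vmax·[S]/(Km + [S]) = 337 × 0.179 / (0.216 + 0.179)
  = 60.32 / 0.3950 = 153 μmol·min⁻¹.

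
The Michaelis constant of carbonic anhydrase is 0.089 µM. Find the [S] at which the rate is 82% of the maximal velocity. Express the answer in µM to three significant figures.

v/Vmax = [S]/(Km+[S]) = 0.82, so [S] = Km·0.82/(1 − 0.82) = 0.089 × 4.556.
[S] = 0.405 µM.

0.405 µM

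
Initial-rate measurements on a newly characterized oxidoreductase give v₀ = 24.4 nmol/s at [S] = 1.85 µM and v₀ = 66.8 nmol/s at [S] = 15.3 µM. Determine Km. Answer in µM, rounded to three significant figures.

From v = Vmax[S]/(Km+[S]), each point gives Vmax = v(Km+[S])/[S].
Equating: 24.4(Km+1.85)/1.85 = 66.8(Km+15.3)/15.3.
13.19·Km + 24.4 = 4.366·Km + 66.8, so (13.19 − 4.366)·Km = 66.8 − 24.4.
Km = 42.40/8.823 = 4.81 µM; then Vmax = 24.4(4.81+1.85)/1.85 = 87.8 nmol/s.

4.81 µM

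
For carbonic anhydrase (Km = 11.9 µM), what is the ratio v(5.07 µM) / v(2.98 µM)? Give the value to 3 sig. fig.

The fractional saturations are [S]/(Km+[S]) = 2.98/14.88 = 0.2003 and 5.07/16.97 = 0.2988.
v₂/v₁ is just their ratio: 0.2988/0.2003 = 1.49.

1.49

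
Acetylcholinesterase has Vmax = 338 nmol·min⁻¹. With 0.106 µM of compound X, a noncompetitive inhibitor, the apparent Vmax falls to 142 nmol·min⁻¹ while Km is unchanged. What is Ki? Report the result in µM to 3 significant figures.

Noncompetitive: Vmax,app = Vmax/α with α = 1 + [I]/Ki.
α = Vmax/Vmax,app = 338/142 = 2.380.
Ki = [I]/(α − 1) = 0.106/1.380 = 0.0768 µM.

0.0768 µM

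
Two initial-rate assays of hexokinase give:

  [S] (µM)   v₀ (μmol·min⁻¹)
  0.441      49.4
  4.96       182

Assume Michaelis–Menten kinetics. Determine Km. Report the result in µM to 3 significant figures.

1.76 µM

In reciprocal form, 1/v = (Km/Vmax)·(1/[S]) + 1/Vmax. The two points give (1/[S], 1/v) = (2.268, 0.02024) and (0.2016, 0.005495).
Slope = (0.02024 − 0.005495)/(2.268 − 0.2016) = 0.007139; intercept = 0.02024 − 0.007139×2.268 = 0.004055.
Vmax = 1/intercept = 247 μmol·min⁻¹; Km = slope × Vmax = 0.007139 × 247 = 1.76 µM.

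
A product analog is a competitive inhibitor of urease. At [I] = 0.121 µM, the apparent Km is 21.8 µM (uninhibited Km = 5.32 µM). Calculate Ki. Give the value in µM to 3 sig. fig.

Competitive: Km,app = α·Km with α = 1 + [I]/Ki.
α = Km,app/Km = 21.8/5.32 = 4.098.
Since α = 1 + [I]/Ki, [I]/Ki = 4.098 − 1 = 3.098 and Ki = 0.121/3.098 = 0.0391 µM.

0.0391 µM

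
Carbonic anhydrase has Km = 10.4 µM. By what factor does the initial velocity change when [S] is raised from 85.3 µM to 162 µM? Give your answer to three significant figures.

Since Vmax cancels, v₂/v₁ = [S]₂(Km+[S]₁) / [S]₁(Km+[S]₂).
= 162×(10.4+85.3) / (85.3×(10.4+162)) = 15500/14710 = 1.05.

1.05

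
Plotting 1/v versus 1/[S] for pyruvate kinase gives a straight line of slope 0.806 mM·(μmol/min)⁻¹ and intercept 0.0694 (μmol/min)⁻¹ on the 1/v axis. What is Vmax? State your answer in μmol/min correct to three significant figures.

The y-intercept of a Lineweaver–Burk plot equals 1/Vmax, so Vmax = 1/0.0694 = 14.4 μmol/min.

14.4 μmol/min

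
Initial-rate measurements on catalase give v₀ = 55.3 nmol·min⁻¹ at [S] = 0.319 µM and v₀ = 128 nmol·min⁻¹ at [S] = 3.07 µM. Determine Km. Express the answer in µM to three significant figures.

0.552 µM

In reciprocal form, 1/v = (Km/Vmax)·(1/[S]) + 1/Vmax. The two points give (1/[S], 1/v) = (3.135, 0.01808) and (0.3257, 0.007812).
Slope = (0.01808 − 0.007812)/(3.135 − 0.3257) = 0.003656; intercept = 0.01808 − 0.003656×3.135 = 0.006622.
Vmax = 1/intercept = 151 nmol·min⁻¹; Km = slope × Vmax = 0.003656 × 151 = 0.552 µM.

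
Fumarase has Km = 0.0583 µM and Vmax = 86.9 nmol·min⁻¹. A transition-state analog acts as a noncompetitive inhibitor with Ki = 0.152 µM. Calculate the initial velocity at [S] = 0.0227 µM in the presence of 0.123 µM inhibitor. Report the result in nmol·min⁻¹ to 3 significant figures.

With α = 1 + [I]/Ki = 1 + 0.123/0.152 = 1.809, the noncompetitive rate law is v = (Vmax/α)·[S] / (Km + [S]).
v = (86.9/1.809)×0.0227 / (0.0583 + 0.0227) = 1.090/0.08100 = 13.5 nmol·min⁻¹.

13.5 nmol·min⁻¹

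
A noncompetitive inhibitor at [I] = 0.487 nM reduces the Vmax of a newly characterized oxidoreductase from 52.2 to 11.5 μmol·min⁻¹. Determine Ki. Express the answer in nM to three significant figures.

Noncompetitive: Vmax,app = Vmax/α with α = 1 + [I]/Ki.
α = Vmax/Vmax,app = 52.2/11.5 = 4.539.
Ki = [I]/(α − 1) = 0.487/3.539 = 0.138 nM.

0.138 nM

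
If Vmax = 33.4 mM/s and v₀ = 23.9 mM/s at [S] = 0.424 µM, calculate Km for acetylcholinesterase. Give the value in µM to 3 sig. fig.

v/Vmax = 23.9/33.4 = 0.7156 = [S]/(Km+[S]).
So Km + [S] = [S]/0.7156 = 0.5925 µM, giving Km = 0.5925 − 0.424 = 0.169 µM.

0.169 µM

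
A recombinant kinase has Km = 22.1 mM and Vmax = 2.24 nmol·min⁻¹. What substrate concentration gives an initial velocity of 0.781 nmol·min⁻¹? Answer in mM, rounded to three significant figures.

The required fractional saturation is v/Vmax = 0.781/2.24 = 0.3487.
Then [S]/(Km+[S]) = 0.3487 ⇒ [S] = 22.1 × 0.3487/(1 − 0.3487) = 11.8 mM.

11.8 mM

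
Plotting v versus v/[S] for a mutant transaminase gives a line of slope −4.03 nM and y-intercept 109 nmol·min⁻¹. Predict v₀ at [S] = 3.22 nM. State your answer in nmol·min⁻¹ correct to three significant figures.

48.4 nmol·min⁻¹

In the Eadie–Hofstee form v = Vmax − Km·(v/[S]), the slope is −Km and the intercept is Vmax, so Km = 4.03 nM and Vmax = 109 nmol·min⁻¹.
v = 109 × 3.22/(4.03 + 3.22) = 48.4 nmol·min⁻¹.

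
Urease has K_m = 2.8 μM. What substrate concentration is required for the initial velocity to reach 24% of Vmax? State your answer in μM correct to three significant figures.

0.884 μM

v/Vmax = [S]/(Km+[S]) = 0.24, so [S] = Km·0.24/(1 − 0.24) = 2.8 × 0.3158.
[S] = 0.884 μM.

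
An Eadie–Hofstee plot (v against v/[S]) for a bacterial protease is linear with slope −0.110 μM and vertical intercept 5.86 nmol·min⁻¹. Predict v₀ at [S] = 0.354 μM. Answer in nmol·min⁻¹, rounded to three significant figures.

4.47 nmol·min⁻¹

In the Eadie–Hofstee form v = Vmax − Km·(v/[S]), the slope is −Km and the intercept is Vmax, so Km = 0.110 μM and Vmax = 5.86 nmol·min⁻¹.
v = 5.86 × 0.354/(0.110 + 0.354) = 4.47 nmol·min⁻¹.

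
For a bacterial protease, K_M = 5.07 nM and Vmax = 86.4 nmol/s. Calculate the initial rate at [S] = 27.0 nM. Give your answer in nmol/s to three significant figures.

72.7 nmol/s

[S]/(Km+[S]) = 27.0/32.07 = 0.8419, the fractional saturation.
v = 0.8419 × Vmax = 0.8419 × 86.4 = 72.7 nmol/s.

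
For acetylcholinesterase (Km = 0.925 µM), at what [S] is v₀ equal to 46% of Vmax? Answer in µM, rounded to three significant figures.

v/Vmax = [S]/(Km+[S]) = 0.46, so [S] = Km·0.46/(1 − 0.46) = 0.925 × 0.8519.
[S] = 0.788 µM.

0.788 µM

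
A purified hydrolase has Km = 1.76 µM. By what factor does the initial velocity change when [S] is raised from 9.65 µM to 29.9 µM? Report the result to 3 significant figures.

The fractional saturations are [S]/(Km+[S]) = 9.65/11.41 = 0.8457 and 29.9/31.66 = 0.9444.
v₂/v₁ is just their ratio: 0.9444/0.8457 = 1.12.

1.12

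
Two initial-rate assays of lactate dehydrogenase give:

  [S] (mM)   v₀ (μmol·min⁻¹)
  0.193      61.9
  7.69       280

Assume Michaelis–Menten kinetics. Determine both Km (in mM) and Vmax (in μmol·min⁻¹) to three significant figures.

Km = 0.767 mM; Vmax = 308 μmol·min⁻¹

In reciprocal form, 1/v = (Km/Vmax)·(1/[S]) + 1/Vmax. The two points give (1/[S], 1/v) = (5.181, 0.01616) and (0.1300, 0.003571).
Slope = (0.01616 − 0.003571)/(5.181 − 0.1300) = 0.002491; intercept = 0.01616 − 0.002491×5.181 = 0.003247.
Vmax = 1/intercept = 308 μmol·min⁻¹; Km = slope × Vmax = 0.002491 × 308 = 0.767 mM.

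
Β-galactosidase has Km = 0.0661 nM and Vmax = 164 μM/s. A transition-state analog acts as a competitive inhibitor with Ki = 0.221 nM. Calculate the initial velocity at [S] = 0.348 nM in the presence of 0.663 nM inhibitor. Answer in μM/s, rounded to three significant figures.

With α = 1 + [I]/Ki = 1 + 0.663/0.221 = 4.000, the competitive rate law is v = Vmax[S] / (αKm + [S]).
v = 164×0.348 / (4.000×0.0661 + 0.348) = 57.07/0.6124 = 93.2 μM/s.

93.2 μM/s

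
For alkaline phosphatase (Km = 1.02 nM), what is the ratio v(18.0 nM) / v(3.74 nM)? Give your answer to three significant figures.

1.20

The fractional saturations are [S]/(Km+[S]) = 3.74/4.760 = 0.7857 and 18.0/19.02 = 0.9464.
v₂/v₁ is just their ratio: 0.9464/0.7857 = 1.20.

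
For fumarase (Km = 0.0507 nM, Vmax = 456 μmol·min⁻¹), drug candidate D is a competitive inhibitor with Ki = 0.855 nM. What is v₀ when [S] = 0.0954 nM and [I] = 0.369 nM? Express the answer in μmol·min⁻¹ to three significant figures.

With α = 1 + [I]/Ki = 1 + 0.369/0.855 = 1.432, the competitive rate law is v = Vmax[S] / (αKm + [S]).
v = 456×0.0954 / (1.432×0.0507 + 0.0954) = 43.50/0.1680 = 259 μmol·min⁻¹.

259 μmol·min⁻¹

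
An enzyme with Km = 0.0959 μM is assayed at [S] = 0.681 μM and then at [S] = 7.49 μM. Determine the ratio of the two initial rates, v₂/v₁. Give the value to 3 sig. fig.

1.13

The fractional saturations are [S]/(Km+[S]) = 0.681/0.7769 = 0.8766 and 7.49/7.586 = 0.9874.
v₂/v₁ is just their ratio: 0.9874/0.8766 = 1.13.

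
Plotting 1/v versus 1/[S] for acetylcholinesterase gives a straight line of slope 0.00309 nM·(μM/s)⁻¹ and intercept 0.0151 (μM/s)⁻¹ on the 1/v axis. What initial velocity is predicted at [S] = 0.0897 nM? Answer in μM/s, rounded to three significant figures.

The y-intercept is 1/Vmax, so Vmax = 1/0.0151 = 66.2 μM/s.
The slope is Km/Vmax, so Km = 0.00309 × 66.2 = 0.205 nM.
Then v = 66.2 × 0.0897/(0.205 + 0.0897) = 20.2 μM/s.

20.2 μM/s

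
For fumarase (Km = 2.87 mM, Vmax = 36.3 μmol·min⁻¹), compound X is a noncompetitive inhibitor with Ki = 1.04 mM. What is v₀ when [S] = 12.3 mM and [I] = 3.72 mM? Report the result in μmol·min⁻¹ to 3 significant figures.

With α = 1 + [I]/Ki = 1 + 3.72/1.04 = 4.577, the noncompetitive rate law is v = (Vmax/α)·[S] / (Km + [S]).
v = (36.3/4.577)×12.3 / (2.87 + 12.3) = 97.55/15.17 = 6.43 μmol·min⁻¹.

6.43 μmol·min⁻¹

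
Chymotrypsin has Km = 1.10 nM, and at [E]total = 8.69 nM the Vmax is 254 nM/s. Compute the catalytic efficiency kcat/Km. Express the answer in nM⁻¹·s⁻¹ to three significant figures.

kcat = Vmax/[E]total = 254/8.69 = 29.2 s⁻¹.
kcat/Km = 29.2/1.10 = 26.6 nM⁻¹·s⁻¹.

26.6 nM⁻¹·s⁻¹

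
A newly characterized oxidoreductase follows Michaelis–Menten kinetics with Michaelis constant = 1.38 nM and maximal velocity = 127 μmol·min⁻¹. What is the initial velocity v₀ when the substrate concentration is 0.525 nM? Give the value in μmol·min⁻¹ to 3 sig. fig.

35.0 μmol·min⁻¹

v = Vmax·[S]/(Km + [S]) = 127 × 0.525 / (1.38 + 0.525)
  = 66.68 / 1.905 = 35.0 μmol·min⁻¹.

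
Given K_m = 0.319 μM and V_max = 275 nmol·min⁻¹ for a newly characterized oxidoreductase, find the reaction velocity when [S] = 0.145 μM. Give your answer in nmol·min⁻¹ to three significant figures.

v = Vmax·[S]/(Km + [S]) = 275 × 0.145 / (0.319 + 0.145)
  = 39.88 / 0.4640 = 85.9 nmol·min⁻¹.

85.9 nmol·min⁻¹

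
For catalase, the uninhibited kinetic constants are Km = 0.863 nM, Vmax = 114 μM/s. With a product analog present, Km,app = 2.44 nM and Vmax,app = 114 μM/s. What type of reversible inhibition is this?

competitive

Km increases (0.863 → 2.44 nM) while Vmax is unchanged — the hallmark of competitive inhibition.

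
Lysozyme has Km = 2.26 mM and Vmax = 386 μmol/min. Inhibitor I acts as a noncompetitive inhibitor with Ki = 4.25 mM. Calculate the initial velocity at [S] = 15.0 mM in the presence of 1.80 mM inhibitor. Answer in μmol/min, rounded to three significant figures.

236 μmol/min

α = 1 + [I]/Ki = 1 + 1.80/4.25 = 1.424.
For a noncompetitive inhibitor, Vmax is reduced to Vmax/α while Km is unchanged: Km,app = 2.26 mM, Vmax,app = 271 μmol/min.
v = Vmax,app·[S]/(Km,app + [S]) = 271 × 15.0/(2.26 + 15.0) = 236 μmol/min.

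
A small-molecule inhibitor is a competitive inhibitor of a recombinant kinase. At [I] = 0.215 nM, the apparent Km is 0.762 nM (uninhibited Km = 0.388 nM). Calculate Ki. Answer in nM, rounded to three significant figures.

0.223 nM

Competitive: Km,app = α·Km with α = 1 + [I]/Ki.
α = Km,app/Km = 0.762/0.388 = 1.964.
Since α = 1 + [I]/Ki, [I]/Ki = 1.964 − 1 = 0.9639 and Ki = 0.215/0.9639 = 0.223 nM.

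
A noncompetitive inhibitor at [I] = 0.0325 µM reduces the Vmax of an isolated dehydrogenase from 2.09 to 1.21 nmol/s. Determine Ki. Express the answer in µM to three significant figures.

0.0447 µM

Noncompetitive: Vmax,app = Vmax/α with α = 1 + [I]/Ki.
α = Vmax/Vmax,app = 2.09/1.21 = 1.727.
Ki = [I]/(α − 1) = 0.0325/0.7273 = 0.0447 µM.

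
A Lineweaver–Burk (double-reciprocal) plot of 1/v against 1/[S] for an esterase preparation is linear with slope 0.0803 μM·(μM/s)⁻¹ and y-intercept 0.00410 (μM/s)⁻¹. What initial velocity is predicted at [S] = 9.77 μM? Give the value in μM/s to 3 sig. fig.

81.2 μM/s

The y-intercept is 1/Vmax, so Vmax = 1/0.00410 = 244 μM/s.
The slope is Km/Vmax, so Km = 0.0803 × 244 = 19.6 μM.
Then v = 244 × 9.77/(19.6 + 9.77) = 81.2 μM/s.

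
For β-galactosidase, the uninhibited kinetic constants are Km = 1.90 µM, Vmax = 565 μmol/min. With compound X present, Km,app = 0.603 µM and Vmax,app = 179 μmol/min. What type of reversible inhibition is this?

uncompetitive

Both Km and Vmax decrease by the same factor (~3.15-fold) — characteristic of uncompetitive inhibition.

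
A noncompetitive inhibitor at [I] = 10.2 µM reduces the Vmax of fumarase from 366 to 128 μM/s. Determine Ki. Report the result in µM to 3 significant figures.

5.49 µM

Noncompetitive: Vmax,app = Vmax/α with α = 1 + [I]/Ki.
α = Vmax/Vmax,app = 366/128 = 2.859.
Since α = 1 + [I]/Ki, [I]/Ki = 2.859 − 1 = 1.859 and Ki = 10.2/1.859 = 5.49 µM.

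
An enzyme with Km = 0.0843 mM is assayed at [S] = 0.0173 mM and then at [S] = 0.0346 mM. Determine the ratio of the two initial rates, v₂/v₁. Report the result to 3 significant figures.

1.71

The fractional saturations are [S]/(Km+[S]) = 0.0173/0.1016 = 0.1703 and 0.0346/0.1189 = 0.2910.
v₂/v₁ is just their ratio: 0.2910/0.1703 = 1.71.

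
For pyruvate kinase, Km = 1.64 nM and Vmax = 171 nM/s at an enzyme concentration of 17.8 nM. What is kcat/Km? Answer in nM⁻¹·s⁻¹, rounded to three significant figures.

kcat = Vmax/[E]total = 171/17.8 = 9.61 s⁻¹.
kcat/Km = 9.61/1.64 = 5.86 nM⁻¹·s⁻¹.

5.86 nM⁻¹·s⁻¹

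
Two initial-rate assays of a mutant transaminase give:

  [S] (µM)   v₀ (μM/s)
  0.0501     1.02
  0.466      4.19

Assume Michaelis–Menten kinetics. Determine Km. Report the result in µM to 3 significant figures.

0.279 µM

In reciprocal form, 1/v = (Km/Vmax)·(1/[S]) + 1/Vmax. The two points give (1/[S], 1/v) = (19.96, 0.9804) and (2.146, 0.2387).
Slope = (0.9804 − 0.2387)/(19.96 − 2.146) = 0.04164; intercept = 0.9804 − 0.04164×19.96 = 0.1493.
Vmax = 1/intercept = 6.70 μM/s; Km = slope × Vmax = 0.04164 × 6.70 = 0.279 µM.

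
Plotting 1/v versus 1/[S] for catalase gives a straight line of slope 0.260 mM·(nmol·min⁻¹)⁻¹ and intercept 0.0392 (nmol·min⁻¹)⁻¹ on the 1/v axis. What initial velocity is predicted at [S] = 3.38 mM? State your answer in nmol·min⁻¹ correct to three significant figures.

The y-intercept is 1/Vmax, so Vmax = 1/0.0392 = 25.5 nmol·min⁻¹.
The slope is Km/Vmax, so Km = 0.260 × 25.5 = 6.63 mM.
Then v = 25.5 × 3.38/(6.63 + 3.38) = 8.61 nmol·min⁻¹.

8.61 nmol·min⁻¹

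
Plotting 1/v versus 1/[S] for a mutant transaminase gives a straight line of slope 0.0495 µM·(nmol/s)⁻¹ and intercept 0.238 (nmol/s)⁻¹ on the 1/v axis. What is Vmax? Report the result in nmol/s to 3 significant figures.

The y-intercept of a Lineweaver–Burk plot equals 1/Vmax, so Vmax = 1/0.238 = 4.20 nmol/s.

4.20 nmol/s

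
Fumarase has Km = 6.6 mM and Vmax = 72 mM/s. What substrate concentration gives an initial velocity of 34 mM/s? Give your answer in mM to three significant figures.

5.91 mM

The required fractional saturation is v/Vmax = 34/72 = 0.4722.
Then [S]/(Km+[S]) = 0.4722 ⇒ [S] = 6.6 × 0.4722/(1 − 0.4722) = 5.91 mM.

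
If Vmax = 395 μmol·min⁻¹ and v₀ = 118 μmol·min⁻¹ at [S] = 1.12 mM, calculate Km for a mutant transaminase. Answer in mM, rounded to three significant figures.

From v = Vmax[S]/(Km+[S]), Km = [S](Vmax − v)/v.
Km = 1.12 × (395 − 118) / 118 = 310.2/118 = 2.63 mM.

2.63 mM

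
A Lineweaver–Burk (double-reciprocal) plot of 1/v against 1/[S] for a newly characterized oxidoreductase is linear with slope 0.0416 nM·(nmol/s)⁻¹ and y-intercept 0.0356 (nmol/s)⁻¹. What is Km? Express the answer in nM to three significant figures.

1.17 nM

y-intercept = 1/Vmax ⇒ Vmax = 28.1 nmol/s; slope = Km/Vmax ⇒ Km = slope × Vmax.
Km = 0.0416 × 28.1 = 1.17 nM.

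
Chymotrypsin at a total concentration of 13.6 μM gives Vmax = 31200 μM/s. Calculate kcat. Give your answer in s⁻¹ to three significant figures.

2290 s⁻¹

kcat = Vmax/[E]total = 31200 μM/s / 13.6 μM = 2290 s⁻¹.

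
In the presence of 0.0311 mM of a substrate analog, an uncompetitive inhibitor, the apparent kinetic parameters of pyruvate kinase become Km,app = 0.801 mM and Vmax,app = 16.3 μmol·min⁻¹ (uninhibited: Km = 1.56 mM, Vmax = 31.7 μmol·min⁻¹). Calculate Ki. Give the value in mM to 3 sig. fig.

Uncompetitive: Vmax,app = Vmax/α (and Km,app = Km/α) with α = 1 + [I]/Ki.
α = Vmax/Vmax,app = 31.7/16.3 = 1.945.
Since α = 1 + [I]/Ki, [I]/Ki = 1.945 − 1 = 0.9448 and Ki = 0.0311/0.9448 = 0.0329 mM.

0.0329 mM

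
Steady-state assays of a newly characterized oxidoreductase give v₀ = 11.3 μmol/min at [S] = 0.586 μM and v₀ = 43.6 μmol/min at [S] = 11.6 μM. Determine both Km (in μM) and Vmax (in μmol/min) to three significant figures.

Km = 2.08 μM; Vmax = 51.4 μmol/min

From v = Vmax[S]/(Km+[S]), each point gives Vmax = v(Km+[S])/[S].
Equating: 11.3(Km+0.586)/0.586 = 43.6(Km+11.6)/11.6.
19.28·Km + 11.3 = 3.759·Km + 43.6, so (19.28 − 3.759)·Km = 43.6 − 11.3.
Km = 32.30/15.52 = 2.08 μM; then Vmax = 11.3(2.08+0.586)/0.586 = 51.4 μmol/min.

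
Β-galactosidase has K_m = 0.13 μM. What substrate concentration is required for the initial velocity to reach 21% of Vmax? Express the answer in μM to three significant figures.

v/Vmax = [S]/(Km+[S]) = 0.21, so [S] = Km·0.21/(1 − 0.21) = 0.13 × 0.2658.
[S] = 0.0346 μM.

0.0346 μM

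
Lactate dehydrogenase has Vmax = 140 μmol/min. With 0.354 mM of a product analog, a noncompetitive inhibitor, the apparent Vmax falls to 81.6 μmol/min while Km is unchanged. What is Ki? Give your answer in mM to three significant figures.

Noncompetitive: Vmax,app = Vmax/α with α = 1 + [I]/Ki.
α = Vmax/Vmax,app = 140/81.6 = 1.716.
Since α = 1 + [I]/Ki, [I]/Ki = 1.716 − 1 = 0.7157 and Ki = 0.354/0.7157 = 0.495 mM.

0.495 mM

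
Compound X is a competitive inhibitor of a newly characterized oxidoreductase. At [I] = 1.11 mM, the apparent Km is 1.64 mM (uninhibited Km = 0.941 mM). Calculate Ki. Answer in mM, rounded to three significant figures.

Competitive: Km,app = α·Km with α = 1 + [I]/Ki.
α = Km,app/Km = 1.64/0.941 = 1.743.
Ki = [I]/(α − 1) = 1.11/0.7428 = 1.49 mM.

1.49 mM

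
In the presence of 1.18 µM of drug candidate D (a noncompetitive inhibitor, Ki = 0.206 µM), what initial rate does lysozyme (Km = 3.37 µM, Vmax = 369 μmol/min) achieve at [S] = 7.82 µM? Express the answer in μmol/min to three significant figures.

α = 1 + [I]/Ki = 1 + 1.18/0.206 = 6.728.
For a noncompetitive inhibitor, Vmax is reduced to Vmax/α while Km is unchanged: Km,app = 3.37 µM, Vmax,app = 54.8 μmol/min.
v = Vmax,app·[S]/(Km,app + [S]) = 54.8 × 7.82/(3.37 + 7.82) = 38.3 μmol/min.

38.3 μmol/min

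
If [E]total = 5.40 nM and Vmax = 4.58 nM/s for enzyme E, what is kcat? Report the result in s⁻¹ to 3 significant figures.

0.848 s⁻¹

kcat = Vmax/[E]total = 4.58 nM/s / 5.40 nM = 0.848 s⁻¹.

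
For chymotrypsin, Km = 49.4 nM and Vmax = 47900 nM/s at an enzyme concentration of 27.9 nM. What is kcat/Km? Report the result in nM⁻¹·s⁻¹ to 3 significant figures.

34.8 nM⁻¹·s⁻¹

kcat = Vmax/[E]total = 47900/27.9 = 1720 s⁻¹.
kcat/Km = 1720/49.4 = 34.8 nM⁻¹·s⁻¹.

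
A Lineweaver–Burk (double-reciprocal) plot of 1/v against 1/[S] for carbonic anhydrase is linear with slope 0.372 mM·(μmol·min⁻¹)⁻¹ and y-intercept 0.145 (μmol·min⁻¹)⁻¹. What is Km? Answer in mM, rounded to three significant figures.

2.57 mM

y-intercept = 1/Vmax ⇒ Vmax = 6.90 μmol·min⁻¹; slope = Km/Vmax ⇒ Km = slope × Vmax.
Km = 0.372 × 6.90 = 2.57 mM.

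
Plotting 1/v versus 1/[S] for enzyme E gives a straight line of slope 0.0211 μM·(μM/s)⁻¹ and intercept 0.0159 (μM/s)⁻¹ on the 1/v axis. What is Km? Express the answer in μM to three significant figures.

y-intercept = 1/Vmax ⇒ Vmax = 62.9 μM/s; slope = Km/Vmax ⇒ Km = slope × Vmax.
Km = 0.0211 × 62.9 = 1.33 μM.

1.33 μM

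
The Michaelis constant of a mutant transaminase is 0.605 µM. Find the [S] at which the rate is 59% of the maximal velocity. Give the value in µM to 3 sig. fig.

v/Vmax = [S]/(Km+[S]) = 0.59, so [S] = Km·0.59/(1 − 0.59) = 0.605 × 1.439.
[S] = 0.871 µM.

0.871 µM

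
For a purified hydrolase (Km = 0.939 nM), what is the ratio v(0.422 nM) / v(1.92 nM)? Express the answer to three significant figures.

Since Vmax cancels, v₂/v₁ = [S]₂(Km+[S]₁) / [S]₁(Km+[S]₂).
= 0.422×(0.939+1.92) / (1.92×(0.939+0.422)) = 1.206/2.613 = 0.462.

0.462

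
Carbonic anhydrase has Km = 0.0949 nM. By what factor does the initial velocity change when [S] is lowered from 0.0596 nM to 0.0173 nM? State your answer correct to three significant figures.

The fractional saturations are [S]/(Km+[S]) = 0.0596/0.1545 = 0.3858 and 0.0173/0.1122 = 0.1542.
v₂/v₁ is just their ratio: 0.1542/0.3858 = 0.400.

0.400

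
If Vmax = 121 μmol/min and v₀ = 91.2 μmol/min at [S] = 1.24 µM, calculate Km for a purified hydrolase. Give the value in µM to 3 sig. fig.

v/Vmax = 91.2/121 = 0.7537 = [S]/(Km+[S]).
So Km + [S] = [S]/0.7537 = 1.645 µM, giving Km = 1.645 − 1.24 = 0.405 µM.

0.405 µM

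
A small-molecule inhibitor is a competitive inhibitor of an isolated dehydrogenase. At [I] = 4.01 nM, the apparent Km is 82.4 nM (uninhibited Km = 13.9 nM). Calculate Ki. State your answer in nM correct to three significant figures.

0.814 nM

Competitive: Km,app = α·Km with α = 1 + [I]/Ki.
α = Km,app/Km = 82.4/13.9 = 5.928.
Since α = 1 + [I]/Ki, [I]/Ki = 5.928 − 1 = 4.928 and Ki = 4.01/4.928 = 0.814 nM.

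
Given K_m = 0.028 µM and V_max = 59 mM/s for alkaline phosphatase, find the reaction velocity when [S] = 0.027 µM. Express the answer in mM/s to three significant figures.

v = Vmax·[S]/(Km + [S]) = 59 × 0.027 / (0.028 + 0.027)
  = 1.593 / 0.05500 = 29.0 mM/s.

29.0 mM/s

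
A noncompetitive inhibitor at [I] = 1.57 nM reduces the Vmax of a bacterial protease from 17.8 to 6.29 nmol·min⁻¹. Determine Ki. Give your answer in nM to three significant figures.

0.858 nM

Noncompetitive: Vmax,app = Vmax/α with α = 1 + [I]/Ki.
α = Vmax/Vmax,app = 17.8/6.29 = 2.830.
Ki = [I]/(α − 1) = 1.57/1.830 = 0.858 nM.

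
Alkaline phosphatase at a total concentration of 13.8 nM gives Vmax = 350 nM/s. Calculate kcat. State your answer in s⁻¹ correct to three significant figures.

25.4 s⁻¹

kcat = Vmax/[E]total = 350 nM/s / 13.8 nM = 25.4 s⁻¹.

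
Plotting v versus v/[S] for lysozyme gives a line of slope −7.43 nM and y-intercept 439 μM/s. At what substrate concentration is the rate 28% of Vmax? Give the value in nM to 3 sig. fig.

The Eadie–Hofstee slope gives Km = 7.43 nM (slope = −Km).
v/Vmax = [S]/(Km+[S]) = 0.28 ⇒ [S] = Km·0.28/(1−0.28) = 7.43 × 0.3889 = 2.89 nM.

2.89 nM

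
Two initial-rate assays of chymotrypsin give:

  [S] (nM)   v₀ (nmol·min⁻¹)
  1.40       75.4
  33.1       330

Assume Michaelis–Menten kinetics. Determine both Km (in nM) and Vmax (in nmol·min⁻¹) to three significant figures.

From v = Vmax[S]/(Km+[S]), each point gives Vmax = v(Km+[S])/[S].
Equating: 75.4(Km+1.40)/1.40 = 330(Km+33.1)/33.1.
53.86·Km + 75.4 = 9.970·Km + 330, so (53.86 − 9.970)·Km = 330 − 75.4.
Km = 254.6/43.89 = 5.80 nM; then Vmax = 75.4(5.80+1.40)/1.40 = 388 nmol·min⁻¹.

Km = 5.80 nM; Vmax = 388 nmol·min⁻¹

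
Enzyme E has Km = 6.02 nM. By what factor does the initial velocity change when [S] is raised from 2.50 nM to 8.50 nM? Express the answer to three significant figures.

The fractional saturations are [S]/(Km+[S]) = 2.50/8.520 = 0.2934 and 8.50/14.52 = 0.5854.
v₂/v₁ is just their ratio: 0.5854/0.2934 = 2.00.

2.00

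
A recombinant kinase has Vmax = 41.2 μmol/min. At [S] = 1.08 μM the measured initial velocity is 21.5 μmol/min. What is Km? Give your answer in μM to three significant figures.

0.990 μM

v/Vmax = 21.5/41.2 = 0.5218 = [S]/(Km+[S]).
So Km + [S] = [S]/0.5218 = 2.070 μM, giving Km = 2.070 − 1.08 = 0.990 μM.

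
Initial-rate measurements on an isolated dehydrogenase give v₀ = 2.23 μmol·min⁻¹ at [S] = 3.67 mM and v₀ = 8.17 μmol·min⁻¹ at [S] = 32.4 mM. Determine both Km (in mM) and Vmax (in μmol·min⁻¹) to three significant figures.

From v = Vmax[S]/(Km+[S]), each point gives Vmax = v(Km+[S])/[S].
Equating: 2.23(Km+3.67)/3.67 = 8.17(Km+32.4)/32.4.
0.6076·Km + 2.23 = 0.2522·Km + 8.17, so (0.6076 − 0.2522)·Km = 8.17 − 2.23.
Km = 5.940/0.3555 = 16.7 mM; then Vmax = 2.23(16.7+3.67)/3.67 = 12.4 μmol·min⁻¹.

Km = 16.7 mM; Vmax = 12.4 μmol·min⁻¹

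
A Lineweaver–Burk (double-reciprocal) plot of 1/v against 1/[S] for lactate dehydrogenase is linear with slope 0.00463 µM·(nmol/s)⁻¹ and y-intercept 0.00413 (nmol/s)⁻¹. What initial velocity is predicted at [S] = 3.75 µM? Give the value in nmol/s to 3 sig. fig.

186 nmol/s

The y-intercept is 1/Vmax, so Vmax = 1/0.00413 = 242 nmol/s.
The slope is Km/Vmax, so Km = 0.00463 × 242 = 1.12 µM.
Then v = 242 × 3.75/(1.12 + 3.75) = 186 nmol/s.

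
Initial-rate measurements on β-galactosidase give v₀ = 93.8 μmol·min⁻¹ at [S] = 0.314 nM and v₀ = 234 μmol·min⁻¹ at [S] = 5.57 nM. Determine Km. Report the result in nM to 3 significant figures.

From v = Vmax[S]/(Km+[S]), each point gives Vmax = v(Km+[S])/[S].
Equating: 93.8(Km+0.314)/0.314 = 234(Km+5.57)/5.57.
298.7·Km + 93.8 = 42.01·Km + 234, so (298.7 − 42.01)·Km = 234 − 93.8.
Km = 140.2/256.7 = 0.546 nM; then Vmax = 93.8(0.546+0.314)/0.314 = 257 μmol·min⁻¹.

0.546 nM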